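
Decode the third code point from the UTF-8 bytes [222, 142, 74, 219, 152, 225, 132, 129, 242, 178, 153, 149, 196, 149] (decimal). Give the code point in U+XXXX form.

U+06D8

Offset 0: leading byte 0xDE = 11011110 → 2-byte char #1 = DE 8E.
Offset 2: leading byte 0x4A = 01001010 → 1-byte char #2 = 4A.
Offset 3: leading byte 0xDB = 11011011 → 2-byte char #3 = DB 98.
Leading byte 0xDB = 11011011 matches 110xxxxx → 2-byte sequence.
Byte 1: 0xDB = 11011011, payload 11011 (5 bits).
Byte 2: 0x98 = 10011000 (10xxxxxx ✓), payload 011000.
Concatenate: 11011011000 = 0x6D8 (11 bits → U+06D8).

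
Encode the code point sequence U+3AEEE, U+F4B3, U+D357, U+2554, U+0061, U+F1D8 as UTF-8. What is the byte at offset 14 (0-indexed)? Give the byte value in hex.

U+3AEEE → 4-byte form F0 BA BB AE at offsets 0–3.
U+F4B3 → 3-byte form EF 92 B3 at offsets 4–6.
U+D357 → 3-byte form ED 8D 97 at offsets 7–9.
U+2554 → 3-byte form E2 95 94 at offsets 10–12.
U+0061 → 1-byte form 61 at offsets 13–13.
U+F1D8 → 3-byte form EF 87 98 at offsets 14–16.
Offset 14 falls in char 6's range; it's byte 1 of EF 87 98 = 0xEF.

0xEF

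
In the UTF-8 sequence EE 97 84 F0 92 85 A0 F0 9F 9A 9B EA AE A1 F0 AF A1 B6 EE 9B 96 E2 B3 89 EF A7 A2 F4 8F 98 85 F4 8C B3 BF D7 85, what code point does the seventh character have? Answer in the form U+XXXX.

Offset 0: leading byte 0xEE = 11101110 → 3-byte char #1 = EE 97 84.
Offset 3: leading byte 0xF0 = 11110000 → 4-byte char #2 = F0 92 85 A0.
Offset 7: leading byte 0xF0 = 11110000 → 4-byte char #3 = F0 9F 9A 9B.
Offset 11: leading byte 0xEA = 11101010 → 3-byte char #4 = EA AE A1.
Offset 14: leading byte 0xF0 = 11110000 → 4-byte char #5 = F0 AF A1 B6.
Offset 18: leading byte 0xEE = 11101110 → 3-byte char #6 = EE 9B 96.
Offset 21: leading byte 0xE2 = 11100010 → 3-byte char #7 = E2 B3 89.
Leading byte 0xE2 = 11100010 matches 1110xxxx → 3-byte sequence.
Byte 1: 0xE2 = 11100010, payload 0010 (4 bits).
Byte 2: 0xB3 = 10110011 (10xxxxxx ✓), payload 110011.
Byte 3: 0x89 = 10001001 (10xxxxxx ✓), payload 001001.
Concatenate: 0010110011001001 = 0x2CC9 (16 bits → U+2CC9).

U+2CC9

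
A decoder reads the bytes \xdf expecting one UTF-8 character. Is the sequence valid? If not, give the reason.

Leading byte 0xDF = 11011111 → 2-byte form, but only 1 byte is present.

invalid (sequence truncated)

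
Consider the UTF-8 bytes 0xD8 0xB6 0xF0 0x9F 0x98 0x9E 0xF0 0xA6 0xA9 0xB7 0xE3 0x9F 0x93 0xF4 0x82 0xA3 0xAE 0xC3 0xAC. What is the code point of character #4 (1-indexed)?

U+37D3

Offset 0: leading byte 0xD8 = 11011000 → 2-byte char #1 = D8 B6.
Offset 2: leading byte 0xF0 = 11110000 → 4-byte char #2 = F0 9F 98 9E.
Offset 6: leading byte 0xF0 = 11110000 → 4-byte char #3 = F0 A6 A9 B7.
Offset 10: leading byte 0xE3 = 11100011 → 3-byte char #4 = E3 9F 93.
Leading byte 0xE3 = 11100011 matches 1110xxxx → 3-byte sequence.
Byte 1: 0xE3 = 11100011, payload 0011 (4 bits).
Byte 2: 0x9F = 10011111 (10xxxxxx ✓), payload 011111.
Byte 3: 0x93 = 10010011 (10xxxxxx ✓), payload 010011.
Concatenate: 0011011111010011 = 0x37D3 (16 bits → U+37D3).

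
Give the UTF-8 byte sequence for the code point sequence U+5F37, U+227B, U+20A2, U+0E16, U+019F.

U+5F37: 3-byte form → E5 BC B7.
U+227B: 3-byte form → E2 89 BB.
U+20A2: 3-byte form → E2 82 A2.
U+0E16: 3-byte form → E0 B8 96.
U+019F: 2-byte form → C6 9F.
Concatenated (14 bytes): E5 BC B7 E2 89 BB E2 82 A2 E0 B8 96 C6 9F.

E5 BC B7 E2 89 BB E2 82 A2 E0 B8 96 C6 9F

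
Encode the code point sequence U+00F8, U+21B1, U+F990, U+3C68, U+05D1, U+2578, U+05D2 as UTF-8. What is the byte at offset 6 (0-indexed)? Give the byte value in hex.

0xA6

U+00F8 → 2-byte form C3 B8 at offsets 0–1.
U+21B1 → 3-byte form E2 86 B1 at offsets 2–4.
U+F990 → 3-byte form EF A6 90 at offsets 5–7.
Offset 6 falls in char 3's range; it's byte 2 of EF A6 90 = 0xA6.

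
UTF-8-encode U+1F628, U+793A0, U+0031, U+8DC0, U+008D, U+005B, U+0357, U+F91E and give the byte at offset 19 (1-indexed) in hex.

0xA4

1-indexed offset 19 is 0-indexed offset 18.
U+1F628 → 4-byte form F0 9F 98 A8 at offsets 0–3.
U+793A0 → 4-byte form F1 B9 8E A0 at offsets 4–7.
U+0031 → 1-byte form 31 at offsets 8–8.
U+8DC0 → 3-byte form E8 B7 80 at offsets 9–11.
U+008D → 2-byte form C2 8D at offsets 12–13.
U+005B → 1-byte form 5B at offsets 14–14.
U+0357 → 2-byte form CD 97 at offsets 15–16.
U+F91E → 3-byte form EF A4 9E at offsets 17–19.
Offset 18 falls in char 8's range; it's byte 2 of EF A4 9E = 0xA4.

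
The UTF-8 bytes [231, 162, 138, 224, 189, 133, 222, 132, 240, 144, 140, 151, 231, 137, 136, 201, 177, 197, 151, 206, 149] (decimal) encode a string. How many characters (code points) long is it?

8

Byte at offset 0: 0xE7 = 11100111 → 3-byte char (#1). Advance 3.
Byte at offset 3: 0xE0 = 11100000 → 3-byte char (#2). Advance 3.
Byte at offset 6: 0xDE = 11011110 → 2-byte char (#3). Advance 2.
Byte at offset 8: 0xF0 = 11110000 → 4-byte char (#4). Advance 4.
Byte at offset 12: 0xE7 = 11100111 → 3-byte char (#5). Advance 3.
Byte at offset 15: 0xC9 = 11001001 → 2-byte char (#6). Advance 2.
Byte at offset 17: 0xC5 = 11000101 → 2-byte char (#7). Advance 2.
Byte at offset 19: 0xCE = 11001110 → 2-byte char (#8). Advance 2.
Reached end at offset 21 after 8 code points.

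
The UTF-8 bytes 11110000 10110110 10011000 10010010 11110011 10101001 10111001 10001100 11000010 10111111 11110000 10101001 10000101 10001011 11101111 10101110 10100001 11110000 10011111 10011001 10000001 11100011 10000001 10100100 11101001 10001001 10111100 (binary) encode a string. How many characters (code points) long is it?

8

Byte at offset 0: 0xF0 = 11110000 → 4-byte char (#1). Advance 4.
Byte at offset 4: 0xF3 = 11110011 → 4-byte char (#2). Advance 4.
Byte at offset 8: 0xC2 = 11000010 → 2-byte char (#3). Advance 2.
Byte at offset 10: 0xF0 = 11110000 → 4-byte char (#4). Advance 4.
Byte at offset 14: 0xEF = 11101111 → 3-byte char (#5). Advance 3.
Byte at offset 17: 0xF0 = 11110000 → 4-byte char (#6). Advance 4.
Byte at offset 21: 0xE3 = 11100011 → 3-byte char (#7). Advance 3.
Byte at offset 24: 0xE9 = 11101001 → 3-byte char (#8). Advance 3.
Reached end at offset 27 after 8 code points.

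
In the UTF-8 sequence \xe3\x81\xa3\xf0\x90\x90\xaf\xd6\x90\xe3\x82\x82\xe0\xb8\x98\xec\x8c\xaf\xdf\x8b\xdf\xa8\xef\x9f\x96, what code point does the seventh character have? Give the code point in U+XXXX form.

Offset 0: leading byte 0xE3 = 11100011 → 3-byte char #1 = E3 81 A3.
Offset 3: leading byte 0xF0 = 11110000 → 4-byte char #2 = F0 90 90 AF.
Offset 7: leading byte 0xD6 = 11010110 → 2-byte char #3 = D6 90.
Offset 9: leading byte 0xE3 = 11100011 → 3-byte char #4 = E3 82 82.
Offset 12: leading byte 0xE0 = 11100000 → 3-byte char #5 = E0 B8 98.
Offset 15: leading byte 0xEC = 11101100 → 3-byte char #6 = EC 8C AF.
Offset 18: leading byte 0xDF = 11011111 → 2-byte char #7 = DF 8B.
Leading byte 0xDF = 11011111 matches 110xxxxx → 2-byte sequence.
Byte 1: 0xDF = 11011111, payload 11111 (5 bits).
Byte 2: 0x8B = 10001011 (10xxxxxx ✓), payload 001011.
Concatenate: 11111001011 = 0x7CB (11 bits → U+07CB).

U+07CB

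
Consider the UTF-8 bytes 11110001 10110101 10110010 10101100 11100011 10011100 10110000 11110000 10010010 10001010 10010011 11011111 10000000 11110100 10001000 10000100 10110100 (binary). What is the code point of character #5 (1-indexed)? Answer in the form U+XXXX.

Offset 0: leading byte 0xF1 = 11110001 → 4-byte char #1 = F1 B5 B2 AC.
Offset 4: leading byte 0xE3 = 11100011 → 3-byte char #2 = E3 9C B0.
Offset 7: leading byte 0xF0 = 11110000 → 4-byte char #3 = F0 92 8A 93.
Offset 11: leading byte 0xDF = 11011111 → 2-byte char #4 = DF 80.
Offset 13: leading byte 0xF4 = 11110100 → 4-byte char #5 = F4 88 84 B4.
Leading byte 0xF4 = 11110100 matches 11110xxx → 4-byte sequence.
Byte 1: 0xF4 = 11110100, payload 100 (3 bits).
Byte 2: 0x88 = 10001000 (10xxxxxx ✓), payload 001000.
Byte 3: 0x84 = 10000100 (10xxxxxx ✓), payload 000100.
Byte 4: 0xB4 = 10110100 (10xxxxxx ✓), payload 110100.
Concatenate: 100001000000100110100 = 0x108134 (21 bits → U+108134).

U+108134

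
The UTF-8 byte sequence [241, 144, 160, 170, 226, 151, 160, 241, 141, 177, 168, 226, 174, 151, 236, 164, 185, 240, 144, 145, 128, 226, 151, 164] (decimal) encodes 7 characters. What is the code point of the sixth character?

Offset 0: leading byte 0xF1 = 11110001 → 4-byte char #1 = F1 90 A0 AA.
Offset 4: leading byte 0xE2 = 11100010 → 3-byte char #2 = E2 97 A0.
Offset 7: leading byte 0xF1 = 11110001 → 4-byte char #3 = F1 8D B1 A8.
Offset 11: leading byte 0xE2 = 11100010 → 3-byte char #4 = E2 AE 97.
Offset 14: leading byte 0xEC = 11101100 → 3-byte char #5 = EC A4 B9.
Offset 17: leading byte 0xF0 = 11110000 → 4-byte char #6 = F0 90 91 80.
Leading byte 0xF0 = 11110000 matches 11110xxx → 4-byte sequence.
Byte 1: 0xF0 = 11110000, payload 000 (3 bits).
Byte 2: 0x90 = 10010000 (10xxxxxx ✓), payload 010000.
Byte 3: 0x91 = 10010001 (10xxxxxx ✓), payload 010001.
Byte 4: 0x80 = 10000000 (10xxxxxx ✓), payload 000000.
Concatenate: 000010000010001000000 = 0x10440 (21 bits → U+10440).

U+10440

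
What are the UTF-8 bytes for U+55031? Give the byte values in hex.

F1 95 80 B1

U+55031 = 0x55031 = 348209 decimal. In range U+10000–U+10FFFF → 4-byte form: 11110xxx 10xxxxxx 10xxxxxx 10xxxxxx.
Binary (21 bits): 001010101000000110001.
Split 3+6+6+6: 001 | 010101 | 000000 | 110001.
Byte 1: 11110001 = 0xF1.
Byte 2: 10010101 = 0x95.
Byte 3: 10000000 = 0x80.
Byte 4: 10110001 = 0xB1.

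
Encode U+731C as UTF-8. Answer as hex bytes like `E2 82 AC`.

E7 8C 9C

U+731C = 0x731C = 29468 decimal. In range U+0800–U+FFFF → 3-byte form: 1110xxxx 10xxxxxx 10xxxxxx.
Binary (16 bits): 0111001100011100.
Split 4+6+6: 0111 | 001100 | 011100.
Byte 1: 11100111 = 0xE7.
Byte 2: 10001100 = 0x8C.
Byte 3: 10011100 = 0x9C.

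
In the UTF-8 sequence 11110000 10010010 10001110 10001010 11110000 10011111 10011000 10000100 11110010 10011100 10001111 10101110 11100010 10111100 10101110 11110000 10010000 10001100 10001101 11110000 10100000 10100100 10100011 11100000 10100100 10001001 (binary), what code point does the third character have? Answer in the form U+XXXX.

Offset 0: leading byte 0xF0 = 11110000 → 4-byte char #1 = F0 92 8E 8A.
Offset 4: leading byte 0xF0 = 11110000 → 4-byte char #2 = F0 9F 98 84.
Offset 8: leading byte 0xF2 = 11110010 → 4-byte char #3 = F2 9C 8F AE.
Leading byte 0xF2 = 11110010 matches 11110xxx → 4-byte sequence.
Byte 1: 0xF2 = 11110010, payload 010 (3 bits).
Byte 2: 0x9C = 10011100 (10xxxxxx ✓), payload 011100.
Byte 3: 0x8F = 10001111 (10xxxxxx ✓), payload 001111.
Byte 4: 0xAE = 10101110 (10xxxxxx ✓), payload 101110.
Concatenate: 010011100001111101110 = 0x9C3EE (21 bits → U+9C3EE).

U+9C3EE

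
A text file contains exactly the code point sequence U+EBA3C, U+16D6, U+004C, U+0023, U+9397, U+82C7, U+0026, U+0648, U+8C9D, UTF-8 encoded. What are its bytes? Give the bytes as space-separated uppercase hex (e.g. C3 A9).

F3 AB A8 BC E1 9B 96 4C 23 E9 8E 97 E8 8B 87 26 D9 88 E8 B2 9D

U+EBA3C: 4-byte form → F3 AB A8 BC.
U+16D6: 3-byte form → E1 9B 96.
U+004C: 1-byte form → 4C.
U+0023: 1-byte form → 23.
U+9397: 3-byte form → E9 8E 97.
U+82C7: 3-byte form → E8 8B 87.
U+0026: 1-byte form → 26.
U+0648: 2-byte form → D9 88.
U+8C9D: 3-byte form → E8 B2 9D.
Concatenated (21 bytes): F3 AB A8 BC E1 9B 96 4C 23 E9 8E 97 E8 8B 87 26 D9 88 E8 B2 9D.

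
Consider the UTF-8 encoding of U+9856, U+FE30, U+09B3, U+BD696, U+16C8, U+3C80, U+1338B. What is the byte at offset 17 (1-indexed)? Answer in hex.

1-indexed offset 17 is 0-indexed offset 16.
U+9856 → 3-byte form E9 A1 96 at offsets 0–2.
U+FE30 → 3-byte form EF B8 B0 at offsets 3–5.
U+09B3 → 3-byte form E0 A6 B3 at offsets 6–8.
U+BD696 → 4-byte form F2 BD 9A 96 at offsets 9–12.
U+16C8 → 3-byte form E1 9B 88 at offsets 13–15.
U+3C80 → 3-byte form E3 B2 80 at offsets 16–18.
Offset 16 falls in char 6's range; it's byte 1 of E3 B2 80 = 0xE3.

0xE3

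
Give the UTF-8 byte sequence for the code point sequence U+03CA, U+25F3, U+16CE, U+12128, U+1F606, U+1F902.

CF 8A E2 97 B3 E1 9B 8E F0 92 84 A8 F0 9F 98 86 F0 9F A4 82

U+03CA: 2-byte form → CF 8A.
U+25F3: 3-byte form → E2 97 B3.
U+16CE: 3-byte form → E1 9B 8E.
U+12128: 4-byte form → F0 92 84 A8.
U+1F606: 4-byte form → F0 9F 98 86.
U+1F902: 4-byte form → F0 9F A4 82.
Concatenated (20 bytes): CF 8A E2 97 B3 E1 9B 8E F0 92 84 A8 F0 9F 98 86 F0 9F A4 82.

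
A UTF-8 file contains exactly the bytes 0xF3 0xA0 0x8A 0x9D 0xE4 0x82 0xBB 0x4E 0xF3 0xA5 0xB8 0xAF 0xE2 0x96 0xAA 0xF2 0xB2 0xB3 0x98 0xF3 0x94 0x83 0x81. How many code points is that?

Byte at offset 0: 0xF3 = 11110011 → 4-byte char (#1). Advance 4.
Byte at offset 4: 0xE4 = 11100100 → 3-byte char (#2). Advance 3.
Byte at offset 7: 0x4E = 01001110 → 1-byte char (#3). Advance 1.
Byte at offset 8: 0xF3 = 11110011 → 4-byte char (#4). Advance 4.
Byte at offset 12: 0xE2 = 11100010 → 3-byte char (#5). Advance 3.
Byte at offset 15: 0xF2 = 11110010 → 4-byte char (#6). Advance 4.
Byte at offset 19: 0xF3 = 11110011 → 4-byte char (#7). Advance 4.
Reached end at offset 23 after 7 code points.

7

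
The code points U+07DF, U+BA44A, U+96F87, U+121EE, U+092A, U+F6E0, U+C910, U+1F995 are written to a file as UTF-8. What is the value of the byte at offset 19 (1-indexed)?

0x9B

1-indexed offset 19 is 0-indexed offset 18.
U+07DF → 2-byte form DF 9F at offsets 0–1.
U+BA44A → 4-byte form F2 BA 91 8A at offsets 2–5.
U+96F87 → 4-byte form F2 96 BE 87 at offsets 6–9.
U+121EE → 4-byte form F0 92 87 AE at offsets 10–13.
U+092A → 3-byte form E0 A4 AA at offsets 14–16.
U+F6E0 → 3-byte form EF 9B A0 at offsets 17–19.
Offset 18 falls in char 6's range; it's byte 2 of EF 9B A0 = 0x9B.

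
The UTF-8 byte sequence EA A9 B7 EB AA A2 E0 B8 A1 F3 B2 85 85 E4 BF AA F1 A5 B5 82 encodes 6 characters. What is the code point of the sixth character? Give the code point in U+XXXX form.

Offset 0: leading byte 0xEA = 11101010 → 3-byte char #1 = EA A9 B7.
Offset 3: leading byte 0xEB = 11101011 → 3-byte char #2 = EB AA A2.
Offset 6: leading byte 0xE0 = 11100000 → 3-byte char #3 = E0 B8 A1.
Offset 9: leading byte 0xF3 = 11110011 → 4-byte char #4 = F3 B2 85 85.
Offset 13: leading byte 0xE4 = 11100100 → 3-byte char #5 = E4 BF AA.
Offset 16: leading byte 0xF1 = 11110001 → 4-byte char #6 = F1 A5 B5 82.
Leading byte 0xF1 = 11110001 matches 11110xxx → 4-byte sequence.
Byte 1: 0xF1 = 11110001, payload 001 (3 bits).
Byte 2: 0xA5 = 10100101 (10xxxxxx ✓), payload 100101.
Byte 3: 0xB5 = 10110101 (10xxxxxx ✓), payload 110101.
Byte 4: 0x82 = 10000010 (10xxxxxx ✓), payload 000010.
Concatenate: 001100101110101000010 = 0x65D42 (21 bits → U+65D42).

U+65D42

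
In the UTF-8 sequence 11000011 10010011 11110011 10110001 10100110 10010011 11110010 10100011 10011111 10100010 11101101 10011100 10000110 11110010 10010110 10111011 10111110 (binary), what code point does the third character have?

Offset 0: leading byte 0xC3 = 11000011 → 2-byte char #1 = C3 93.
Offset 2: leading byte 0xF3 = 11110011 → 4-byte char #2 = F3 B1 A6 93.
Offset 6: leading byte 0xF2 = 11110010 → 4-byte char #3 = F2 A3 9F A2.
Leading byte 0xF2 = 11110010 matches 11110xxx → 4-byte sequence.
Byte 1: 0xF2 = 11110010, payload 010 (3 bits).
Byte 2: 0xA3 = 10100011 (10xxxxxx ✓), payload 100011.
Byte 3: 0x9F = 10011111 (10xxxxxx ✓), payload 011111.
Byte 4: 0xA2 = 10100010 (10xxxxxx ✓), payload 100010.
Concatenate: 010100011011111100010 = 0xA37E2 (21 bits → U+A37E2).

U+A37E2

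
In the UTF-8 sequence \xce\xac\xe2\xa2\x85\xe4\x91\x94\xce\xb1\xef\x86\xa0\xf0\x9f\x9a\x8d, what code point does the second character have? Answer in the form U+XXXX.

U+2885

Offset 0: leading byte 0xCE = 11001110 → 2-byte char #1 = CE AC.
Offset 2: leading byte 0xE2 = 11100010 → 3-byte char #2 = E2 A2 85.
Leading byte 0xE2 = 11100010 matches 1110xxxx → 3-byte sequence.
Byte 1: 0xE2 = 11100010, payload 0010 (4 bits).
Byte 2: 0xA2 = 10100010 (10xxxxxx ✓), payload 100010.
Byte 3: 0x85 = 10000101 (10xxxxxx ✓), payload 000101.
Concatenate: 0010100010000101 = 0x2885 (16 bits → U+2885).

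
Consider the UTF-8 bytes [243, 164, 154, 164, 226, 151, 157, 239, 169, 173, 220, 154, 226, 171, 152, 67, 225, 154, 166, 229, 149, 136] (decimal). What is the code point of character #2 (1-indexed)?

Offset 0: leading byte 0xF3 = 11110011 → 4-byte char #1 = F3 A4 9A A4.
Offset 4: leading byte 0xE2 = 11100010 → 3-byte char #2 = E2 97 9D.
Leading byte 0xE2 = 11100010 matches 1110xxxx → 3-byte sequence.
Byte 1: 0xE2 = 11100010, payload 0010 (4 bits).
Byte 2: 0x97 = 10010111 (10xxxxxx ✓), payload 010111.
Byte 3: 0x9D = 10011101 (10xxxxxx ✓), payload 011101.
Concatenate: 0010010111011101 = 0x25DD (16 bits → U+25DD).

U+25DD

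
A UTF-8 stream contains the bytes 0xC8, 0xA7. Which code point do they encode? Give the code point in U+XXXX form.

U+0227

Leading byte 0xC8 = 11001000 matches 110xxxxx → 2-byte sequence.
Byte 1: 0xC8 = 11001000, payload 01000 (5 bits).
Byte 2: 0xA7 = 10100111 (10xxxxxx ✓), payload 100111.
Concatenate: 01000100111 = 0x227 (11 bits → U+0227).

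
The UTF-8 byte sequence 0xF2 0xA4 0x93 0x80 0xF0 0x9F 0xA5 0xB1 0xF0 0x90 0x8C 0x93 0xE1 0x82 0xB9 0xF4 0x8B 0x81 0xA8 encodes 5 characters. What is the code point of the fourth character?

Offset 0: leading byte 0xF2 = 11110010 → 4-byte char #1 = F2 A4 93 80.
Offset 4: leading byte 0xF0 = 11110000 → 4-byte char #2 = F0 9F A5 B1.
Offset 8: leading byte 0xF0 = 11110000 → 4-byte char #3 = F0 90 8C 93.
Offset 12: leading byte 0xE1 = 11100001 → 3-byte char #4 = E1 82 B9.
Leading byte 0xE1 = 11100001 matches 1110xxxx → 3-byte sequence.
Byte 1: 0xE1 = 11100001, payload 0001 (4 bits).
Byte 2: 0x82 = 10000010 (10xxxxxx ✓), payload 000010.
Byte 3: 0xB9 = 10111001 (10xxxxxx ✓), payload 111001.
Concatenate: 0001000010111001 = 0x10B9 (16 bits → U+10B9).

U+10B9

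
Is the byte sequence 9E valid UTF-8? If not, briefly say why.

invalid (continuation byte with no leading byte)

Byte 0x9E = 10011110 has the form 10xxxxxx — a continuation byte — but there is no preceding leading byte.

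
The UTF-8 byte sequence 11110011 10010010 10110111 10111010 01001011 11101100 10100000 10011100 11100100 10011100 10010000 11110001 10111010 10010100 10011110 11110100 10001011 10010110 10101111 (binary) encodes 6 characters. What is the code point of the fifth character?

Offset 0: leading byte 0xF3 = 11110011 → 4-byte char #1 = F3 92 B7 BA.
Offset 4: leading byte 0x4B = 01001011 → 1-byte char #2 = 4B.
Offset 5: leading byte 0xEC = 11101100 → 3-byte char #3 = EC A0 9C.
Offset 8: leading byte 0xE4 = 11100100 → 3-byte char #4 = E4 9C 90.
Offset 11: leading byte 0xF1 = 11110001 → 4-byte char #5 = F1 BA 94 9E.
Leading byte 0xF1 = 11110001 matches 11110xxx → 4-byte sequence.
Byte 1: 0xF1 = 11110001, payload 001 (3 bits).
Byte 2: 0xBA = 10111010 (10xxxxxx ✓), payload 111010.
Byte 3: 0x94 = 10010100 (10xxxxxx ✓), payload 010100.
Byte 4: 0x9E = 10011110 (10xxxxxx ✓), payload 011110.
Concatenate: 001111010010100011110 = 0x7A51E (21 bits → U+7A51E).

U+7A51E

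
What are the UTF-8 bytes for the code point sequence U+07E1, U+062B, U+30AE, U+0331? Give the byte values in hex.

DF A1 D8 AB E3 82 AE CC B1

U+07E1: 2-byte form → DF A1.
U+062B: 2-byte form → D8 AB.
U+30AE: 3-byte form → E3 82 AE.
U+0331: 2-byte form → CC B1.
Concatenated (9 bytes): DF A1 D8 AB E3 82 AE CC B1.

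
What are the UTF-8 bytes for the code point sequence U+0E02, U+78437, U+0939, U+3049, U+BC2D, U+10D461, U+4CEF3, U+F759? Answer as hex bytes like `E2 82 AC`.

U+0E02: 3-byte form → E0 B8 82.
U+78437: 4-byte form → F1 B8 90 B7.
U+0939: 3-byte form → E0 A4 B9.
U+3049: 3-byte form → E3 81 89.
U+BC2D: 3-byte form → EB B0 AD.
U+10D461: 4-byte form → F4 8D 91 A1.
U+4CEF3: 4-byte form → F1 8C BB B3.
U+F759: 3-byte form → EF 9D 99.
Concatenated (27 bytes): E0 B8 82 F1 B8 90 B7 E0 A4 B9 E3 81 89 EB B0 AD F4 8D 91 A1 F1 8C BB B3 EF 9D 99.

E0 B8 82 F1 B8 90 B7 E0 A4 B9 E3 81 89 EB B0 AD F4 8D 91 A1 F1 8C BB B3 EF 9D 99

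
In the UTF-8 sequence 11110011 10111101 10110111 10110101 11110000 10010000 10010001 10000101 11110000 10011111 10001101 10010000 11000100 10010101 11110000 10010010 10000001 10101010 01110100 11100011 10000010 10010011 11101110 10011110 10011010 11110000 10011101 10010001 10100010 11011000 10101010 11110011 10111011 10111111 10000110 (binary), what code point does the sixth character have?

U+0074

Offset 0: leading byte 0xF3 = 11110011 → 4-byte char #1 = F3 BD B7 B5.
Offset 4: leading byte 0xF0 = 11110000 → 4-byte char #2 = F0 90 91 85.
Offset 8: leading byte 0xF0 = 11110000 → 4-byte char #3 = F0 9F 8D 90.
Offset 12: leading byte 0xC4 = 11000100 → 2-byte char #4 = C4 95.
Offset 14: leading byte 0xF0 = 11110000 → 4-byte char #5 = F0 92 81 AA.
Offset 18: leading byte 0x74 = 01110100 → 1-byte char #6 = 74.
Leading byte 0x74 = 01110100 matches 0xxxxxxx → 1-byte sequence.
Byte 1: 0x74 = 01110100, payload 1110100 (7 bits).
Concatenate: 1110100 = 0x74 (7 bits → U+0074).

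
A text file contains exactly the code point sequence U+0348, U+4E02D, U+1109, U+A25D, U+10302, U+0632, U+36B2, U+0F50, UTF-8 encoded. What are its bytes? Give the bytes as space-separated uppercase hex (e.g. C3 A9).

U+0348: 2-byte form → CD 88.
U+4E02D: 4-byte form → F1 8E 80 AD.
U+1109: 3-byte form → E1 84 89.
U+A25D: 3-byte form → EA 89 9D.
U+10302: 4-byte form → F0 90 8C 82.
U+0632: 2-byte form → D8 B2.
U+36B2: 3-byte form → E3 9A B2.
U+0F50: 3-byte form → E0 BD 90.
Concatenated (24 bytes): CD 88 F1 8E 80 AD E1 84 89 EA 89 9D F0 90 8C 82 D8 B2 E3 9A B2 E0 BD 90.

CD 88 F1 8E 80 AD E1 84 89 EA 89 9D F0 90 8C 82 D8 B2 E3 9A B2 E0 BD 90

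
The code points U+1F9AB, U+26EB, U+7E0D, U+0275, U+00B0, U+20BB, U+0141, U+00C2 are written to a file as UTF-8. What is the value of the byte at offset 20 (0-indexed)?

0x82

U+1F9AB → 4-byte form F0 9F A6 AB at offsets 0–3.
U+26EB → 3-byte form E2 9B AB at offsets 4–6.
U+7E0D → 3-byte form E7 B8 8D at offsets 7–9.
U+0275 → 2-byte form C9 B5 at offsets 10–11.
U+00B0 → 2-byte form C2 B0 at offsets 12–13.
U+20BB → 3-byte form E2 82 BB at offsets 14–16.
U+0141 → 2-byte form C5 81 at offsets 17–18.
U+00C2 → 2-byte form C3 82 at offsets 19–20.
Offset 20 falls in char 8's range; it's byte 2 of C3 82 = 0x82.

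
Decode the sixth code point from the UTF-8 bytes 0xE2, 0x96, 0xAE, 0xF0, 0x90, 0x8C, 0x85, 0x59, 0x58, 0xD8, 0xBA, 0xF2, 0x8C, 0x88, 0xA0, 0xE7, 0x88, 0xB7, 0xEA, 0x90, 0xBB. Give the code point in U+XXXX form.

Offset 0: leading byte 0xE2 = 11100010 → 3-byte char #1 = E2 96 AE.
Offset 3: leading byte 0xF0 = 11110000 → 4-byte char #2 = F0 90 8C 85.
Offset 7: leading byte 0x59 = 01011001 → 1-byte char #3 = 59.
Offset 8: leading byte 0x58 = 01011000 → 1-byte char #4 = 58.
Offset 9: leading byte 0xD8 = 11011000 → 2-byte char #5 = D8 BA.
Offset 11: leading byte 0xF2 = 11110010 → 4-byte char #6 = F2 8C 88 A0.
Leading byte 0xF2 = 11110010 matches 11110xxx → 4-byte sequence.
Byte 1: 0xF2 = 11110010, payload 010 (3 bits).
Byte 2: 0x8C = 10001100 (10xxxxxx ✓), payload 001100.
Byte 3: 0x88 = 10001000 (10xxxxxx ✓), payload 001000.
Byte 4: 0xA0 = 10100000 (10xxxxxx ✓), payload 100000.
Concatenate: 010001100001000100000 = 0x8C220 (21 bits → U+8C220).

U+8C220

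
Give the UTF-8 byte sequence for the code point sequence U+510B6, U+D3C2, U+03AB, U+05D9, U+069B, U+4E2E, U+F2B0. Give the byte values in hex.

F1 91 82 B6 ED 8F 82 CE AB D7 99 DA 9B E4 B8 AE EF 8A B0

U+510B6: 4-byte form → F1 91 82 B6.
U+D3C2: 3-byte form → ED 8F 82.
U+03AB: 2-byte form → CE AB.
U+05D9: 2-byte form → D7 99.
U+069B: 2-byte form → DA 9B.
U+4E2E: 3-byte form → E4 B8 AE.
U+F2B0: 3-byte form → EF 8A B0.
Concatenated (19 bytes): F1 91 82 B6 ED 8F 82 CE AB D7 99 DA 9B E4 B8 AE EF 8A B0.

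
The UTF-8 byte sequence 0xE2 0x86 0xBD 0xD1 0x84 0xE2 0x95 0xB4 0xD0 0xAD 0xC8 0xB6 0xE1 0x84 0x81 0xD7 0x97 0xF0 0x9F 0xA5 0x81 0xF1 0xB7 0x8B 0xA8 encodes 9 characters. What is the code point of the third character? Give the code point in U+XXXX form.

Offset 0: leading byte 0xE2 = 11100010 → 3-byte char #1 = E2 86 BD.
Offset 3: leading byte 0xD1 = 11010001 → 2-byte char #2 = D1 84.
Offset 5: leading byte 0xE2 = 11100010 → 3-byte char #3 = E2 95 B4.
Leading byte 0xE2 = 11100010 matches 1110xxxx → 3-byte sequence.
Byte 1: 0xE2 = 11100010, payload 0010 (4 bits).
Byte 2: 0x95 = 10010101 (10xxxxxx ✓), payload 010101.
Byte 3: 0xB4 = 10110100 (10xxxxxx ✓), payload 110100.
Concatenate: 0010010101110100 = 0x2574 (16 bits → U+2574).

U+2574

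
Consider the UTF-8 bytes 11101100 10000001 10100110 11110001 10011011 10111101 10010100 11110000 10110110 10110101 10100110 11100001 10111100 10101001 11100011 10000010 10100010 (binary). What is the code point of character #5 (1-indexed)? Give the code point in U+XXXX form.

U+30A2

Offset 0: leading byte 0xEC = 11101100 → 3-byte char #1 = EC 81 A6.
Offset 3: leading byte 0xF1 = 11110001 → 4-byte char #2 = F1 9B BD 94.
Offset 7: leading byte 0xF0 = 11110000 → 4-byte char #3 = F0 B6 B5 A6.
Offset 11: leading byte 0xE1 = 11100001 → 3-byte char #4 = E1 BC A9.
Offset 14: leading byte 0xE3 = 11100011 → 3-byte char #5 = E3 82 A2.
Leading byte 0xE3 = 11100011 matches 1110xxxx → 3-byte sequence.
Byte 1: 0xE3 = 11100011, payload 0011 (4 bits).
Byte 2: 0x82 = 10000010 (10xxxxxx ✓), payload 000010.
Byte 3: 0xA2 = 10100010 (10xxxxxx ✓), payload 100010.
Concatenate: 0011000010100010 = 0x30A2 (16 bits → U+30A2).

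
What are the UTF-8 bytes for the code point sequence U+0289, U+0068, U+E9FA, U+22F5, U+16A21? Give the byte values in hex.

CA 89 68 EE A7 BA E2 8B B5 F0 96 A8 A1

U+0289: 2-byte form → CA 89.
U+0068: 1-byte form → 68.
U+E9FA: 3-byte form → EE A7 BA.
U+22F5: 3-byte form → E2 8B B5.
U+16A21: 4-byte form → F0 96 A8 A1.
Concatenated (13 bytes): CA 89 68 EE A7 BA E2 8B B5 F0 96 A8 A1.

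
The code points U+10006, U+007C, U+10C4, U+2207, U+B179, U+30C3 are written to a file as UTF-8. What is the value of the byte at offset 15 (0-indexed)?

0x83

U+10006 → 4-byte form F0 90 80 86 at offsets 0–3.
U+007C → 1-byte form 7C at offsets 4–4.
U+10C4 → 3-byte form E1 83 84 at offsets 5–7.
U+2207 → 3-byte form E2 88 87 at offsets 8–10.
U+B179 → 3-byte form EB 85 B9 at offsets 11–13.
U+30C3 → 3-byte form E3 83 83 at offsets 14–16.
Offset 15 falls in char 6's range; it's byte 2 of E3 83 83 = 0x83.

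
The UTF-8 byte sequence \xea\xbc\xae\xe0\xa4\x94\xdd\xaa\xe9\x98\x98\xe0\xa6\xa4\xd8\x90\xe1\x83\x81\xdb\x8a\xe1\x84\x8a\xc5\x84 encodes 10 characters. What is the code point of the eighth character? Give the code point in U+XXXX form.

U+06CA

Offset 0: leading byte 0xEA = 11101010 → 3-byte char #1 = EA BC AE.
Offset 3: leading byte 0xE0 = 11100000 → 3-byte char #2 = E0 A4 94.
Offset 6: leading byte 0xDD = 11011101 → 2-byte char #3 = DD AA.
Offset 8: leading byte 0xE9 = 11101001 → 3-byte char #4 = E9 98 98.
Offset 11: leading byte 0xE0 = 11100000 → 3-byte char #5 = E0 A6 A4.
Offset 14: leading byte 0xD8 = 11011000 → 2-byte char #6 = D8 90.
Offset 16: leading byte 0xE1 = 11100001 → 3-byte char #7 = E1 83 81.
Offset 19: leading byte 0xDB = 11011011 → 2-byte char #8 = DB 8A.
Leading byte 0xDB = 11011011 matches 110xxxxx → 2-byte sequence.
Byte 1: 0xDB = 11011011, payload 11011 (5 bits).
Byte 2: 0x8A = 10001010 (10xxxxxx ✓), payload 001010.
Concatenate: 11011001010 = 0x6CA (11 bits → U+06CA).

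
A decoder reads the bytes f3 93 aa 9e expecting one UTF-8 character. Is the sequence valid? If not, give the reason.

valid

Leading byte 0xF3 = 11110011 → 4-byte form.
Continuation bytes 0x93=10010011, 0xAA=10101010, 0x9E=10011110 all match 10xxxxxx.
Decoded value 0xD3A9E is ≥ 0x10000 (shortest form) and not a surrogate.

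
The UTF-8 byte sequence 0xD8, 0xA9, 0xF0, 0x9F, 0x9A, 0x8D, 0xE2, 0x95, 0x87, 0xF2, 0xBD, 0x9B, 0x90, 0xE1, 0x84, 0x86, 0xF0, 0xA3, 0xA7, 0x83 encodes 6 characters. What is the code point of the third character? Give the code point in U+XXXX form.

Offset 0: leading byte 0xD8 = 11011000 → 2-byte char #1 = D8 A9.
Offset 2: leading byte 0xF0 = 11110000 → 4-byte char #2 = F0 9F 9A 8D.
Offset 6: leading byte 0xE2 = 11100010 → 3-byte char #3 = E2 95 87.
Leading byte 0xE2 = 11100010 matches 1110xxxx → 3-byte sequence.
Byte 1: 0xE2 = 11100010, payload 0010 (4 bits).
Byte 2: 0x95 = 10010101 (10xxxxxx ✓), payload 010101.
Byte 3: 0x87 = 10000111 (10xxxxxx ✓), payload 000111.
Concatenate: 0010010101000111 = 0x2547 (16 bits → U+2547).

U+2547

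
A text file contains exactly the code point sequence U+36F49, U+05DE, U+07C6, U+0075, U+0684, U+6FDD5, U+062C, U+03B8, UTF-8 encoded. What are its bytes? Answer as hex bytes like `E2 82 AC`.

F0 B6 BD 89 D7 9E DF 86 75 DA 84 F1 AF B7 95 D8 AC CE B8

U+36F49: 4-byte form → F0 B6 BD 89.
U+05DE: 2-byte form → D7 9E.
U+07C6: 2-byte form → DF 86.
U+0075: 1-byte form → 75.
U+0684: 2-byte form → DA 84.
U+6FDD5: 4-byte form → F1 AF B7 95.
U+062C: 2-byte form → D8 AC.
U+03B8: 2-byte form → CE B8.
Concatenated (19 bytes): F0 B6 BD 89 D7 9E DF 86 75 DA 84 F1 AF B7 95 D8 AC CE B8.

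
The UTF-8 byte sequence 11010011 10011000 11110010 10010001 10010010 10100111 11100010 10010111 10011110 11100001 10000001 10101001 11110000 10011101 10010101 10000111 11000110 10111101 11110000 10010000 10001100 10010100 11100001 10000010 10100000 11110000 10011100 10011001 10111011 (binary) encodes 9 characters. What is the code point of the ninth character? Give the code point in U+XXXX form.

Offset 0: leading byte 0xD3 = 11010011 → 2-byte char #1 = D3 98.
Offset 2: leading byte 0xF2 = 11110010 → 4-byte char #2 = F2 91 92 A7.
Offset 6: leading byte 0xE2 = 11100010 → 3-byte char #3 = E2 97 9E.
Offset 9: leading byte 0xE1 = 11100001 → 3-byte char #4 = E1 81 A9.
Offset 12: leading byte 0xF0 = 11110000 → 4-byte char #5 = F0 9D 95 87.
Offset 16: leading byte 0xC6 = 11000110 → 2-byte char #6 = C6 BD.
Offset 18: leading byte 0xF0 = 11110000 → 4-byte char #7 = F0 90 8C 94.
Offset 22: leading byte 0xE1 = 11100001 → 3-byte char #8 = E1 82 A0.
Offset 25: leading byte 0xF0 = 11110000 → 4-byte char #9 = F0 9C 99 BB.
Leading byte 0xF0 = 11110000 matches 11110xxx → 4-byte sequence.
Byte 1: 0xF0 = 11110000, payload 000 (3 bits).
Byte 2: 0x9C = 10011100 (10xxxxxx ✓), payload 011100.
Byte 3: 0x99 = 10011001 (10xxxxxx ✓), payload 011001.
Byte 4: 0xBB = 10111011 (10xxxxxx ✓), payload 111011.
Concatenate: 000011100011001111011 = 0x1C67B (21 bits → U+1C67B).

U+1C67B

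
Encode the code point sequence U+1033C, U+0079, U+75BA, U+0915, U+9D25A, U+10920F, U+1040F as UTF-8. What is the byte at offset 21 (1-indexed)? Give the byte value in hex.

1-indexed offset 21 is 0-indexed offset 20.
U+1033C → 4-byte form F0 90 8C BC at offsets 0–3.
U+0079 → 1-byte form 79 at offsets 4–4.
U+75BA → 3-byte form E7 96 BA at offsets 5–7.
U+0915 → 3-byte form E0 A4 95 at offsets 8–10.
U+9D25A → 4-byte form F2 9D 89 9A at offsets 11–14.
U+10920F → 4-byte form F4 89 88 8F at offsets 15–18.
U+1040F → 4-byte form F0 90 90 8F at offsets 19–22.
Offset 20 falls in char 7's range; it's byte 2 of F0 90 90 8F = 0x90.

0x90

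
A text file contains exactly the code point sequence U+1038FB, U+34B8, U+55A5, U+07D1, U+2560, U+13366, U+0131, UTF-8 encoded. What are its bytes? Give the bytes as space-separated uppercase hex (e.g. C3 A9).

F4 83 A3 BB E3 92 B8 E5 96 A5 DF 91 E2 95 A0 F0 93 8D A6 C4 B1

U+1038FB: 4-byte form → F4 83 A3 BB.
U+34B8: 3-byte form → E3 92 B8.
U+55A5: 3-byte form → E5 96 A5.
U+07D1: 2-byte form → DF 91.
U+2560: 3-byte form → E2 95 A0.
U+13366: 4-byte form → F0 93 8D A6.
U+0131: 2-byte form → C4 B1.
Concatenated (21 bytes): F4 83 A3 BB E3 92 B8 E5 96 A5 DF 91 E2 95 A0 F0 93 8D A6 C4 B1.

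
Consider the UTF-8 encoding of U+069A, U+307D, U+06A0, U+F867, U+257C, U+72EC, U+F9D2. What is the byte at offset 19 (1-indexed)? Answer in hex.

1-indexed offset 19 is 0-indexed offset 18.
U+069A → 2-byte form DA 9A at offsets 0–1.
U+307D → 3-byte form E3 81 BD at offsets 2–4.
U+06A0 → 2-byte form DA A0 at offsets 5–6.
U+F867 → 3-byte form EF A1 A7 at offsets 7–9.
U+257C → 3-byte form E2 95 BC at offsets 10–12.
U+72EC → 3-byte form E7 8B AC at offsets 13–15.
U+F9D2 → 3-byte form EF A7 92 at offsets 16–18.
Offset 18 falls in char 7's range; it's byte 3 of EF A7 92 = 0x92.

0x92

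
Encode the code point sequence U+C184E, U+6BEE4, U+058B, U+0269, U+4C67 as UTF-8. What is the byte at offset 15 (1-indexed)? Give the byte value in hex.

1-indexed offset 15 is 0-indexed offset 14.
U+C184E → 4-byte form F3 81 A1 8E at offsets 0–3.
U+6BEE4 → 4-byte form F1 AB BB A4 at offsets 4–7.
U+058B → 2-byte form D6 8B at offsets 8–9.
U+0269 → 2-byte form C9 A9 at offsets 10–11.
U+4C67 → 3-byte form E4 B1 A7 at offsets 12–14.
Offset 14 falls in char 5's range; it's byte 3 of E4 B1 A7 = 0xA7.

0xA7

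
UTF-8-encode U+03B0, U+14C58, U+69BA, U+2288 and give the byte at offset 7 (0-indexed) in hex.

U+03B0 → 2-byte form CE B0 at offsets 0–1.
U+14C58 → 4-byte form F0 94 B1 98 at offsets 2–5.
U+69BA → 3-byte form E6 A6 BA at offsets 6–8.
Offset 7 falls in char 3's range; it's byte 2 of E6 A6 BA = 0xA6.

0xA6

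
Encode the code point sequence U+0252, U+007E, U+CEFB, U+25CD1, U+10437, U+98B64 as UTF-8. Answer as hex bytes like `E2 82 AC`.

C9 92 7E EC BB BB F0 A5 B3 91 F0 90 90 B7 F2 98 AD A4

U+0252: 2-byte form → C9 92.
U+007E: 1-byte form → 7E.
U+CEFB: 3-byte form → EC BB BB.
U+25CD1: 4-byte form → F0 A5 B3 91.
U+10437: 4-byte form → F0 90 90 B7.
U+98B64: 4-byte form → F2 98 AD A4.
Concatenated (18 bytes): C9 92 7E EC BB BB F0 A5 B3 91 F0 90 90 B7 F2 98 AD A4.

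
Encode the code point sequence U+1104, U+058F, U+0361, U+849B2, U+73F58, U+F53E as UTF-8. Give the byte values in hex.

U+1104: 3-byte form → E1 84 84.
U+058F: 2-byte form → D6 8F.
U+0361: 2-byte form → CD A1.
U+849B2: 4-byte form → F2 84 A6 B2.
U+73F58: 4-byte form → F1 B3 BD 98.
U+F53E: 3-byte form → EF 94 BE.
Concatenated (18 bytes): E1 84 84 D6 8F CD A1 F2 84 A6 B2 F1 B3 BD 98 EF 94 BE.

E1 84 84 D6 8F CD A1 F2 84 A6 B2 F1 B3 BD 98 EF 94 BE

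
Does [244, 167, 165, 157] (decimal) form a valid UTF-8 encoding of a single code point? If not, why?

invalid (encodes a value above U+10FFFF)

Leading byte 0xF4 = 11110100 → 4-byte form.
Payload = 0x12795D, which exceeds U+10FFFF, the maximum Unicode code point. (Leading bytes F5–FF, or F4 followed by ≥ 0x90, are invalid.)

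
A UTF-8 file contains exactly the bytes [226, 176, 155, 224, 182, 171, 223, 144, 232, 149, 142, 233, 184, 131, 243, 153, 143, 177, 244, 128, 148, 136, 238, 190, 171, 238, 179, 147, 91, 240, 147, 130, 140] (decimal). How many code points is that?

Byte at offset 0: 0xE2 = 11100010 → 3-byte char (#1). Advance 3.
Byte at offset 3: 0xE0 = 11100000 → 3-byte char (#2). Advance 3.
Byte at offset 6: 0xDF = 11011111 → 2-byte char (#3). Advance 2.
Byte at offset 8: 0xE8 = 11101000 → 3-byte char (#4). Advance 3.
Byte at offset 11: 0xE9 = 11101001 → 3-byte char (#5). Advance 3.
Byte at offset 14: 0xF3 = 11110011 → 4-byte char (#6). Advance 4.
Byte at offset 18: 0xF4 = 11110100 → 4-byte char (#7). Advance 4.
Byte at offset 22: 0xEE = 11101110 → 3-byte char (#8). Advance 3.
Byte at offset 25: 0xEE = 11101110 → 3-byte char (#9). Advance 3.
Byte at offset 28: 0x5B = 01011011 → 1-byte char (#10). Advance 1.
Byte at offset 29: 0xF0 = 11110000 → 4-byte char (#11). Advance 4.
Reached end at offset 33 after 11 code points.

11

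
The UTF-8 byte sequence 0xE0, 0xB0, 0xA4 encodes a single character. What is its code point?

U+0C24

Leading byte 0xE0 = 11100000 matches 1110xxxx → 3-byte sequence.
Byte 1: 0xE0 = 11100000, payload 0000 (4 bits).
Byte 2: 0xB0 = 10110000 (10xxxxxx ✓), payload 110000.
Byte 3: 0xA4 = 10100100 (10xxxxxx ✓), payload 100100.
Concatenate: 0000110000100100 = 0xC24 (16 bits → U+0C24).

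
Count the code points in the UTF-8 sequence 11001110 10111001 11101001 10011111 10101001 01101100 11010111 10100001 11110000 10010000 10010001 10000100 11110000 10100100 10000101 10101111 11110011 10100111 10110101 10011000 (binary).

Byte at offset 0: 0xCE = 11001110 → 2-byte char (#1). Advance 2.
Byte at offset 2: 0xE9 = 11101001 → 3-byte char (#2). Advance 3.
Byte at offset 5: 0x6C = 01101100 → 1-byte char (#3). Advance 1.
Byte at offset 6: 0xD7 = 11010111 → 2-byte char (#4). Advance 2.
Byte at offset 8: 0xF0 = 11110000 → 4-byte char (#5). Advance 4.
Byte at offset 12: 0xF0 = 11110000 → 4-byte char (#6). Advance 4.
Byte at offset 16: 0xF3 = 11110011 → 4-byte char (#7). Advance 4.
Reached end at offset 20 after 7 code points.

7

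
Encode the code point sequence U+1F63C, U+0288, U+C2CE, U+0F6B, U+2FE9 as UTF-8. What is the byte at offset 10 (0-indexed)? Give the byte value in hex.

U+1F63C → 4-byte form F0 9F 98 BC at offsets 0–3.
U+0288 → 2-byte form CA 88 at offsets 4–5.
U+C2CE → 3-byte form EC 8B 8E at offsets 6–8.
U+0F6B → 3-byte form E0 BD AB at offsets 9–11.
Offset 10 falls in char 4's range; it's byte 2 of E0 BD AB = 0xBD.

0xBD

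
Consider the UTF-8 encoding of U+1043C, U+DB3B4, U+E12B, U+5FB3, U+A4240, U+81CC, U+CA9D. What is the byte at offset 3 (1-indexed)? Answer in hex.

0x90

1-indexed offset 3 is 0-indexed offset 2.
U+1043C → 4-byte form F0 90 90 BC at offsets 0–3.
Offset 2 falls in char 1's range; it's byte 3 of F0 90 90 BC = 0x90.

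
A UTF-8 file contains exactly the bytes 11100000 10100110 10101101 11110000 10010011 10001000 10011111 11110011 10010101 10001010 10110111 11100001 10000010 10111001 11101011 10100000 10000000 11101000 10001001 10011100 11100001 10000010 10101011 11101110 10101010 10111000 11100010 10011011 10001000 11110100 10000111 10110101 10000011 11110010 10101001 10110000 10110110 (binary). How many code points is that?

11

Byte at offset 0: 0xE0 = 11100000 → 3-byte char (#1). Advance 3.
Byte at offset 3: 0xF0 = 11110000 → 4-byte char (#2). Advance 4.
Byte at offset 7: 0xF3 = 11110011 → 4-byte char (#3). Advance 4.
Byte at offset 11: 0xE1 = 11100001 → 3-byte char (#4). Advance 3.
Byte at offset 14: 0xEB = 11101011 → 3-byte char (#5). Advance 3.
Byte at offset 17: 0xE8 = 11101000 → 3-byte char (#6). Advance 3.
Byte at offset 20: 0xE1 = 11100001 → 3-byte char (#7). Advance 3.
Byte at offset 23: 0xEE = 11101110 → 3-byte char (#8). Advance 3.
Byte at offset 26: 0xE2 = 11100010 → 3-byte char (#9). Advance 3.
Byte at offset 29: 0xF4 = 11110100 → 4-byte char (#10). Advance 4.
Byte at offset 33: 0xF2 = 11110010 → 4-byte char (#11). Advance 4.
Reached end at offset 37 after 11 code points.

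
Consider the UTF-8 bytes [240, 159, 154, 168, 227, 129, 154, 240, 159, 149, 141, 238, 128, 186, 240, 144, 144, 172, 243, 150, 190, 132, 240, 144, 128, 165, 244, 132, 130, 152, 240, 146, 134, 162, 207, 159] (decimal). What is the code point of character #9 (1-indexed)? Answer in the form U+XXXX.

U+121A2

Offset 0: leading byte 0xF0 = 11110000 → 4-byte char #1 = F0 9F 9A A8.
Offset 4: leading byte 0xE3 = 11100011 → 3-byte char #2 = E3 81 9A.
Offset 7: leading byte 0xF0 = 11110000 → 4-byte char #3 = F0 9F 95 8D.
Offset 11: leading byte 0xEE = 11101110 → 3-byte char #4 = EE 80 BA.
Offset 14: leading byte 0xF0 = 11110000 → 4-byte char #5 = F0 90 90 AC.
Offset 18: leading byte 0xF3 = 11110011 → 4-byte char #6 = F3 96 BE 84.
Offset 22: leading byte 0xF0 = 11110000 → 4-byte char #7 = F0 90 80 A5.
Offset 26: leading byte 0xF4 = 11110100 → 4-byte char #8 = F4 84 82 98.
Offset 30: leading byte 0xF0 = 11110000 → 4-byte char #9 = F0 92 86 A2.
Leading byte 0xF0 = 11110000 matches 11110xxx → 4-byte sequence.
Byte 1: 0xF0 = 11110000, payload 000 (3 bits).
Byte 2: 0x92 = 10010010 (10xxxxxx ✓), payload 010010.
Byte 3: 0x86 = 10000110 (10xxxxxx ✓), payload 000110.
Byte 4: 0xA2 = 10100010 (10xxxxxx ✓), payload 100010.
Concatenate: 000010010000110100010 = 0x121A2 (21 bits → U+121A2).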